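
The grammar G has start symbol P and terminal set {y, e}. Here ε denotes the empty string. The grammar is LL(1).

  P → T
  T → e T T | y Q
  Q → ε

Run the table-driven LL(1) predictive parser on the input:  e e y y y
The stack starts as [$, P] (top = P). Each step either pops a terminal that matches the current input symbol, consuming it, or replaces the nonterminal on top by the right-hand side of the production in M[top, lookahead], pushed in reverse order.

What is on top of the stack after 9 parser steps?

     Stack      Input        Action
  1  $ P        e e y y y $  expand P → T
  2  $ T        e e y y y $  expand T → e T T
  3  $ T T e    e e y y y $  match e
  4  $ T T      e y y y $    expand T → e T T
  5  $ T T T e  e y y y $    match e
  6  $ T T T    y y y $      expand T → y Q
  7  $ T T Q y  y y y $      match y
  8  $ T T Q    y y $        expand Q → ε
  9  $ T T      y y $        expand T → y Q
Stack after step 9: $ T Q y (top = y).

y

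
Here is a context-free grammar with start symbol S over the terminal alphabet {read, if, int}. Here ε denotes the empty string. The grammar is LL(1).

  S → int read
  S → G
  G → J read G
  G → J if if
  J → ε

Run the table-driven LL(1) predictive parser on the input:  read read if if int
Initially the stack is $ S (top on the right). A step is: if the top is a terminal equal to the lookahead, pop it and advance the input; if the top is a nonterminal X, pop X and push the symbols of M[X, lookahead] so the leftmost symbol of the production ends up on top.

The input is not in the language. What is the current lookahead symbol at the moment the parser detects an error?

int

      Stack       Input                  Action
   1  $ S         read read if if int $  expand S → G
   2  $ G         read read if if int $  expand G → J read G
   3  $ G read J  read read if if int $  expand J → ε
   4  $ G read    read read if if int $  match read
   5  $ G         read if if int $       expand G → J read G
   6  $ G read J  read if if int $       expand J → ε
   7  $ G read    read if if int $       match read
   8  $ G         if if int $            expand G → J if if
   9  $ if if J   if if int $            expand J → ε
  10  $ if if     if if int $            match if
  11  $ if        if int $               match if
  12  $           int $                  error: stack empty but input remains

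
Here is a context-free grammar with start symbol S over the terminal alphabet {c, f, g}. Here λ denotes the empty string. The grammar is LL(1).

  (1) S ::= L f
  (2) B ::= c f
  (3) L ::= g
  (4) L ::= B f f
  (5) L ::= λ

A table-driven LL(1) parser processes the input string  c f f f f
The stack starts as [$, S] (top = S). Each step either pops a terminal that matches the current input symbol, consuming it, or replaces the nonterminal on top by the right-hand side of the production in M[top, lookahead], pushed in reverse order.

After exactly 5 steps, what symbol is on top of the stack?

step 1: stack=$ S  input=c f f f f $  — expand S ::= L f
step 2: stack=$ f L  input=c f f f f $  — expand L ::= B f f
step 3: stack=$ f f f B  input=c f f f f $  — expand B ::= c f
step 4: stack=$ f f f f c  input=c f f f f $  — match c
step 5: stack=$ f f f f  input=f f f f $  — match f
Stack after step 5: $ f f f (top = f).

f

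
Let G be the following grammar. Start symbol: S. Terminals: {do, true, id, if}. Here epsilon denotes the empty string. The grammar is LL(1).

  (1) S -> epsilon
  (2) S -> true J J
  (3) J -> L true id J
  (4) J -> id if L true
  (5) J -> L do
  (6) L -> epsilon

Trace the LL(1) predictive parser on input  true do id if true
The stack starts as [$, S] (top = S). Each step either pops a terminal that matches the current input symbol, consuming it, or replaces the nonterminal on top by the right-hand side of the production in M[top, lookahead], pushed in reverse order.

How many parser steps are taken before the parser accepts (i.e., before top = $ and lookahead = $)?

step 1: stack=$ S  input=true do id if true $  — expand S -> true J J
step 2: stack=$ J J true  input=true do id if true $  — match true
step 3: stack=$ J J  input=do id if true $  — expand J -> L do
step 4: stack=$ J do L  input=do id if true $  — expand L -> epsilon
step 5: stack=$ J do  input=do id if true $  — match do
step 6: stack=$ J  input=id if true $  — expand J -> id if L true
step 7: stack=$ true L if id  input=id if true $  — match id
step 8: stack=$ true L if  input=if true $  — match if
step 9: stack=$ true L  input=true $  — expand L -> epsilon
step 10: stack=$ true  input=true $  — match true
Accept reached after 10 steps.

10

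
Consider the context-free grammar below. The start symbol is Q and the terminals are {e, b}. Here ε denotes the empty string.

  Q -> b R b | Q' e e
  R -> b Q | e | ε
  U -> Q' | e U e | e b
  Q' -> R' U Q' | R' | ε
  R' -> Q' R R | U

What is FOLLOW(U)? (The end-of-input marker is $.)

{b, e}

FIRST(R) = {ε, b, e}
FIRST(Q) = {b, e}  (via Q' e e)
FIRST(U) = {ε, b, e}  (via Q')
FIRST(Q') = {ε, b, e}  (via R' U Q', R')
FIRST(R') = {ε, b, e}  (via Q' R R, U)
FOLLOW(Q) includes $ since Q is the start symbol.
FOLLOW(Q): in R->b Q, the suffix after Q is empty, so FOLLOW(Q) ⊇ FOLLOW(R) = {b, e}. Thus FOLLOW(Q) = {$, b, e}.
FOLLOW(R): in Q->b R b, R is followed by b with FIRST {b}; in R'->Q' R R (occurrence 1), R is followed by R with FIRST {ε, b, e}; in R'->Q' R R (occurrence 1), the suffix after R is nullable, so FOLLOW(R) ⊇ FOLLOW(R') = {b, e}; in R'->Q' R R (occurrence 2), the suffix after R is empty, so FOLLOW(R) ⊇ FOLLOW(R') = {b, e}. Thus FOLLOW(R) = {b, e}.
FOLLOW(U): in U->e U e, U is followed by e with FIRST {e}; in Q'->R' U Q', U is followed by Q' with FIRST {ε, b, e}; in Q'->R' U Q', the suffix after U is nullable, so FOLLOW(U) ⊇ FOLLOW(Q') = {b, e}; in R'->U, the suffix after U is empty, so FOLLOW(U) ⊇ FOLLOW(R') = {b, e}. Thus FOLLOW(U) = {b, e}.
FOLLOW(Q'): in Q->Q' e e, Q' is followed by e e with FIRST {e}; in U->Q', the suffix after Q' is empty, so FOLLOW(Q') ⊇ FOLLOW(U) = {b, e}; in Q'->R' U Q', the suffix after Q' is empty (adds nothing new); in R'->Q' R R, Q' is followed by R R with FIRST {ε, b, e}; in R'->Q' R R, the suffix after Q' is nullable, so FOLLOW(Q') ⊇ FOLLOW(R') = {b, e}. Thus FOLLOW(Q') = {b, e}.
FOLLOW(R'): in Q'->R' U Q', R' is followed by U Q' with FIRST {ε, b, e}; in Q'->R' U Q', the suffix after R' is nullable, so FOLLOW(R') ⊇ FOLLOW(Q') = {b, e}; in Q'->R', the suffix after R' is empty, so FOLLOW(R') ⊇ FOLLOW(Q') = {b, e}. Thus FOLLOW(R') = {b, e}.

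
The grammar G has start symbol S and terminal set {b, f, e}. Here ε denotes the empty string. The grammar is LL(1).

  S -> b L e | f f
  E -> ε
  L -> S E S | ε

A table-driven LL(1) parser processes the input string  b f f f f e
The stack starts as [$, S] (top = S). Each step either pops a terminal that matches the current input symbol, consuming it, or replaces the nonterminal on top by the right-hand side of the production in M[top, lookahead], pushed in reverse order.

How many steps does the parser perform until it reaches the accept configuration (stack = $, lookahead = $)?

      Stack        Input          Action
   1  $ S          b f f f f e $  expand S -> b L e
   2  $ e L b      b f f f f e $  match b
   3  $ e L        f f f f e $    expand L -> S E S
   4  $ e S E S    f f f f e $    expand S -> f f
   5  $ e S E f f  f f f f e $    match f
   6  $ e S E f    f f f e $      match f
   7  $ e S E      f f e $        expand E -> ε
   8  $ e S        f f e $        expand S -> f f
   9  $ e f f      f f e $        match f
  10  $ e f        f e $          match f
  11  $ e          e $            match e
Accept reached after 11 steps.

11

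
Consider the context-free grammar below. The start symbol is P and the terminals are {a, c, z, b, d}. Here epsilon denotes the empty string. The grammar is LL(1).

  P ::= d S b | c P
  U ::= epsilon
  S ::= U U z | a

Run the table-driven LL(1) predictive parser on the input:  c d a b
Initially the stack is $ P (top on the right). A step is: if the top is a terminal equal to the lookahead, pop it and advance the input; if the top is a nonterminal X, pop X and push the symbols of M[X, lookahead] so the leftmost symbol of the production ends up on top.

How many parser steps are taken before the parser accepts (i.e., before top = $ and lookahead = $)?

7

step 1: stack=$ P  input=c d a b $  — expand P ::= c P
step 2: stack=$ P c  input=c d a b $  — match c
step 3: stack=$ P  input=d a b $  — expand P ::= d S b
step 4: stack=$ b S d  input=d a b $  — match d
step 5: stack=$ b S  input=a b $  — expand S ::= a
step 6: stack=$ b a  input=a b $  — match a
step 7: stack=$ b  input=b $  — match b
Accept reached after 7 steps.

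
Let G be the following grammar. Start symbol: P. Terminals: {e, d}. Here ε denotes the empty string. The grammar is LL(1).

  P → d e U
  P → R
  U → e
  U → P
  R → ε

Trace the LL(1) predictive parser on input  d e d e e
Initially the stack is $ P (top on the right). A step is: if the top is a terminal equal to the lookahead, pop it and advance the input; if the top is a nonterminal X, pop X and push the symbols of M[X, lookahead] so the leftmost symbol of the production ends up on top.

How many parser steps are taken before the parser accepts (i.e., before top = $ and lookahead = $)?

step 1: stack=$ P  input=d e d e e $  — expand P → d e U
step 2: stack=$ U e d  input=d e d e e $  — match d
step 3: stack=$ U e  input=e d e e $  — match e
step 4: stack=$ U  input=d e e $  — expand U → P
step 5: stack=$ P  input=d e e $  — expand P → d e U
step 6: stack=$ U e d  input=d e e $  — match d
step 7: stack=$ U e  input=e e $  — match e
step 8: stack=$ U  input=e $  — expand U → e
step 9: stack=$ e  input=e $  — match e
Accept reached after 9 steps.

9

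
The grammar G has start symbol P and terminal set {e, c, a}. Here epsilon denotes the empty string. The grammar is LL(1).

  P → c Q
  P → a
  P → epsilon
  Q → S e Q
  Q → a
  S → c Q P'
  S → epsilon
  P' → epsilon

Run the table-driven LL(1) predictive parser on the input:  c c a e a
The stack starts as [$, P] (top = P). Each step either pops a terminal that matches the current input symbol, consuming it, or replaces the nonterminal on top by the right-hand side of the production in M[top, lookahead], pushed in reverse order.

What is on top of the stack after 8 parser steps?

     Stack         Input        Action
  1  $ P           c c a e a $  expand P → c Q
  2  $ Q c         c c a e a $  match c
  3  $ Q           c a e a $    expand Q → S e Q
  4  $ Q e S       c a e a $    expand S → c Q P'
  5  $ Q e P' Q c  c a e a $    match c
  6  $ Q e P' Q    a e a $      expand Q → a
  7  $ Q e P' a    a e a $      match a
  8  $ Q e P'      e a $        expand P' → epsilon
Stack after step 8: $ Q e (top = e).

e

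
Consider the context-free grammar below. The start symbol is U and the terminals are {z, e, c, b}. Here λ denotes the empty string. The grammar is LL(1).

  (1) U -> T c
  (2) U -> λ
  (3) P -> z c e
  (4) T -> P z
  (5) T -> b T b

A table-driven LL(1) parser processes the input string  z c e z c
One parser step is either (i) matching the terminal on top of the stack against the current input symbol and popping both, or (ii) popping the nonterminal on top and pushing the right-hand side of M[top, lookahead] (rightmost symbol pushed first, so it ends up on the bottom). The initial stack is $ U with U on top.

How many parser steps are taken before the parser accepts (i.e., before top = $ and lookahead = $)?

8

step 1: stack=$ U  input=z c e z c $  — expand U -> T c
step 2: stack=$ c T  input=z c e z c $  — expand T -> P z
step 3: stack=$ c z P  input=z c e z c $  — expand P -> z c e
step 4: stack=$ c z e c z  input=z c e z c $  — match z
step 5: stack=$ c z e c  input=c e z c $  — match c
step 6: stack=$ c z e  input=e z c $  — match e
step 7: stack=$ c z  input=z c $  — match z
step 8: stack=$ c  input=c $  — match c
Accept reached after 8 steps.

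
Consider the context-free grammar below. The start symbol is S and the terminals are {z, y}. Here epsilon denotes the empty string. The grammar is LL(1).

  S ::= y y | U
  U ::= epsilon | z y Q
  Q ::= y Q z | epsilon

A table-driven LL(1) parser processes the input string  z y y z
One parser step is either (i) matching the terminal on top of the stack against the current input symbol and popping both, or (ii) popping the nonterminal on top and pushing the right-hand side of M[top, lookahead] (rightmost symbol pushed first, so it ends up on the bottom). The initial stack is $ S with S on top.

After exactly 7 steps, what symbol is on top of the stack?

z

step 1: stack=$ S  input=z y y z $  — expand S ::= U
step 2: stack=$ U  input=z y y z $  — expand U ::= z y Q
step 3: stack=$ Q y z  input=z y y z $  — match z
step 4: stack=$ Q y  input=y y z $  — match y
step 5: stack=$ Q  input=y z $  — expand Q ::= y Q z
step 6: stack=$ z Q y  input=y z $  — match y
step 7: stack=$ z Q  input=z $  — expand Q ::= epsilon
Stack after step 7: $ z (top = z).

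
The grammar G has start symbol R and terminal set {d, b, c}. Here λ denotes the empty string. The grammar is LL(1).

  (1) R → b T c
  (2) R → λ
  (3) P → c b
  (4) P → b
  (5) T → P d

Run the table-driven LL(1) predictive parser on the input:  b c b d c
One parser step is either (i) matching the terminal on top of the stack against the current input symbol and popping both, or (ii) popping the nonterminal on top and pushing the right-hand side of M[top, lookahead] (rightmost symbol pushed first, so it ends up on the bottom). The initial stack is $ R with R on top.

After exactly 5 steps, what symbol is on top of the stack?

b

     Stack      Input        Action
  1  $ R        b c b d c $  expand R → b T c
  2  $ c T b    b c b d c $  match b
  3  $ c T      c b d c $    expand T → P d
  4  $ c d P    c b d c $    expand P → c b
  5  $ c d b c  c b d c $    match c
Stack after step 5: $ c d b (top = b).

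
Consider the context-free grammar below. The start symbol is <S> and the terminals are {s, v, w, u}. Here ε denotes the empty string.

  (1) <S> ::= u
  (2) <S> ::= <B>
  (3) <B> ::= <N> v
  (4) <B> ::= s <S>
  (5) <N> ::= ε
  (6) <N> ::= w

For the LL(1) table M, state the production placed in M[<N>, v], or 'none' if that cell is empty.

FIRST(<N>) = {ε, w}
FIRST(<B>) = {s, v, w}  (via <N> v)
FIRST(<S>) = {s, u, v, w}  (via <B>)
FOLLOW(<S>) includes $ since <S> is the start symbol.
FOLLOW(<N>): in <B>::=<N> v, <N> is followed by v with FIRST {v}. Thus FOLLOW(<N>) = {v}.
For <N> ::= ε: FIRST(ε) = {ε}, so it goes in M[<N>, t] for t ∈ {}; since ε ∈ FIRST, also for every t ∈ FOLLOW(<N>) = {v}.
For <N> ::= w: FIRST(w) = {w}, so it goes in M[<N>, t] for t ∈ {w}.

<N> ::= ε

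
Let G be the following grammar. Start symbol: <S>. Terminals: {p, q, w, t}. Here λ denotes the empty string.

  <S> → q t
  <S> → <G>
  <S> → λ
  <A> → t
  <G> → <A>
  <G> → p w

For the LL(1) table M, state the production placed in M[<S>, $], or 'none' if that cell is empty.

FIRST(<A>): from <A>→t we get {t}. So FIRST(<A>) = {t}.
FIRST(<G>): from <G>→<A> we get {t}; from <G>→p w we get {p}. So FIRST(<G>) = {p, t}.
FIRST(<S>): from <S>→q t we get {q}; from <S>→<G> we get {p, t}; from <S>→λ we get {λ}. So FIRST(<S>) = {λ, p, q, t}.
FOLLOW(<S>) includes $ since <S> is the start symbol.
FOLLOW(<S>): <S> appears on no right-hand side. Thus FOLLOW(<S>) = {$}.
For <S> → q t: FIRST(q t) = {q}, so it goes in M[<S>, t] for t ∈ {q}.
For <S> → <G>: FIRST(<G>) = {p, t}, so it goes in M[<S>, t] for t ∈ {p, t}.
For <S> → λ: FIRST(λ) = {λ}, so it goes in M[<S>, t] for t ∈ {}; since λ ∈ FIRST, also for every t ∈ FOLLOW(<S>) = {$}.

<S> → λ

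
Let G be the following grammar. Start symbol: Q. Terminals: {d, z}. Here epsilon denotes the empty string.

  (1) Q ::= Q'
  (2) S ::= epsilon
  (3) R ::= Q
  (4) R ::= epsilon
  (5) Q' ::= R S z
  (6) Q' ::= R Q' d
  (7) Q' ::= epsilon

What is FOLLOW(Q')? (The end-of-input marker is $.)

{$, d, z}

FIRST(S) = {epsilon}
FIRST(Q) = {epsilon, d, z}  (via Q')
FIRST(R) = {epsilon, d, z}  (via Q)
FIRST(Q') = {epsilon, d, z}  (via R S z, R Q' d)
FOLLOW(Q) includes $ since Q is the start symbol.
FOLLOW(S): in Q'::=R S z, S is followed by z with FIRST {z}. Thus FOLLOW(S) = {z}.
FOLLOW(R): in Q'::=R S z, R is followed by S z with FIRST {z}; in Q'::=R Q' d, R is followed by Q' d with FIRST {d, z}. Thus FOLLOW(R) = {d, z}.
FOLLOW(Q): in R::=Q, the suffix after Q is empty, so FOLLOW(Q) ⊇ FOLLOW(R) = {d, z}. Thus FOLLOW(Q) = {$, d, z}.
FOLLOW(Q'): in Q::=Q', the suffix after Q' is empty, so FOLLOW(Q') ⊇ FOLLOW(Q) = {$, d, z}; in Q'::=R Q' d, Q' is followed by d with FIRST {d}. Thus FOLLOW(Q') = {$, d, z}.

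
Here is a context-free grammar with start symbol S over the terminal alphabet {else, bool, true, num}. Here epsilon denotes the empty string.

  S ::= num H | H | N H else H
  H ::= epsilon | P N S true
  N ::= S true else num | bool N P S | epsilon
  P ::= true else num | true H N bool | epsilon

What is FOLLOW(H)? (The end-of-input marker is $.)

FIRST(P): from P::=true else num we get {true}; from P::=true H N bool we get {true}; from P::=epsilon we get {epsilon}. So FIRST(P) = {epsilon, true}.
FIRST(S): from S::=num H we get {num}; from S::=H we get {epsilon, bool, else, num, true}; from S::=N H else H we get {bool, else, num, true}. So FIRST(S) = {epsilon, bool, else, num, true}.
FIRST(N): from N::=S true else num we get {bool, else, num, true}; from N::=bool N P S we get {bool}; from N::=epsilon we get {epsilon}. So FIRST(N) = {epsilon, bool, else, num, true}.
FIRST(H): from H::=epsilon we get {epsilon}; from H::=P N S true we get {bool, else, num, true}. So FIRST(H) = {epsilon, bool, else, num, true}.
FOLLOW(S) includes $ since S is the start symbol.
FOLLOW(N): in S::=N H else H, N is followed by H else H with FIRST {bool, else, num, true}; in H::=P N S true, N is followed by S true with FIRST {bool, else, num, true}; in N::=bool N P S, N is followed by P S with FIRST {epsilon, bool, else, num, true}; in N::=bool N P S, the suffix after N is nullable (adds nothing new); in P::=true H N bool, N is followed by bool with FIRST {bool}. Thus FOLLOW(N) = {bool, else, num, true}.
FOLLOW(S): in H::=P N S true, S is followed by true with FIRST {true}; in N::=S true else num, S is followed by true else num with FIRST {true}; in N::=bool N P S, the suffix after S is empty, so FOLLOW(S) ⊇ FOLLOW(N) = {bool, else, num, true}. Thus FOLLOW(S) = {$, bool, else, num, true}.
FOLLOW(H): in S::=num H, the suffix after H is empty, so FOLLOW(H) ⊇ FOLLOW(S) = {$, bool, else, num, true}; in S::=H, the suffix after H is empty, so FOLLOW(H) ⊇ FOLLOW(S) = {$, bool, else, num, true}; in S::=N H else H (occurrence 1), H is followed by else H with FIRST {else}; in S::=N H else H (occurrence 2), the suffix after H is empty, so FOLLOW(H) ⊇ FOLLOW(S) = {$, bool, else, num, true}; in P::=true H N bool, H is followed by N bool with FIRST {bool, else, num, true}. Thus FOLLOW(H) = {$, bool, else, num, true}.
FOLLOW(P): in H::=P N S true, P is followed by N S true with FIRST {bool, else, num, true}; in N::=bool N P S, P is followed by S with FIRST {epsilon, bool, else, num, true}; in N::=bool N P S, the suffix after P is nullable, so FOLLOW(P) ⊇ FOLLOW(N) = {bool, else, num, true}. Thus FOLLOW(P) = {bool, else, num, true}.

{$, bool, else, num, true}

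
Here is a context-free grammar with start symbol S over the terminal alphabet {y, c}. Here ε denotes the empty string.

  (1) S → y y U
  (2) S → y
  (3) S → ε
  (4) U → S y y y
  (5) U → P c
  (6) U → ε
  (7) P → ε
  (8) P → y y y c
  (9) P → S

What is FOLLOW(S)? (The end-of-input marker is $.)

{$, c, y}

FIRST(S) = {ε, y}
FIRST(P) = {ε, y}  (via S)
FIRST(U) = {ε, c, y}  (via S y y y, P c)
FOLLOW(S) includes $ since S is the start symbol.
FOLLOW(P): in U→P c, P is followed by c with FIRST {c}. Thus FOLLOW(P) = {c}.
FOLLOW(S): in U→S y y y, S is followed by y y y with FIRST {y}; in P→S, the suffix after S is empty, so FOLLOW(S) ⊇ FOLLOW(P) = {c}. Thus FOLLOW(S) = {$, c, y}.
FOLLOW(U): in S→y y U, the suffix after U is empty, so FOLLOW(U) ⊇ FOLLOW(S) = {$, c, y}. Thus FOLLOW(U) = {$, c, y}.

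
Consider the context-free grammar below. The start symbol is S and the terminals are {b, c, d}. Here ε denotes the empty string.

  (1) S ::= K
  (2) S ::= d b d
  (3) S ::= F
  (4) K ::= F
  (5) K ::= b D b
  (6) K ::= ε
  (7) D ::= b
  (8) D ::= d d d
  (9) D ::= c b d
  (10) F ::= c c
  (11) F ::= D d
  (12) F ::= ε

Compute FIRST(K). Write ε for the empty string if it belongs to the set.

FIRST(D): from D::=b we get {b}; from D::=d d d we get {d}; from D::=c b d we get {c}. So FIRST(D) = {b, c, d}.
FIRST(F): from F::=c c we get {c}; from F::=D d we get {b, c, d}; from F::=ε we get {ε}. So FIRST(F) = {ε, b, c, d}.
FIRST(K): from K::=F we get {ε, b, c, d}; from K::=b D b we get {b}; from K::=ε we get {ε}. So FIRST(K) = {ε, b, c, d}.
FIRST(S): from S::=K we get {ε, b, c, d}; from S::=d b d we get {d}; from S::=F we get {ε, b, c, d}. So FIRST(S) = {ε, b, c, d}.

{ε, b, c, d}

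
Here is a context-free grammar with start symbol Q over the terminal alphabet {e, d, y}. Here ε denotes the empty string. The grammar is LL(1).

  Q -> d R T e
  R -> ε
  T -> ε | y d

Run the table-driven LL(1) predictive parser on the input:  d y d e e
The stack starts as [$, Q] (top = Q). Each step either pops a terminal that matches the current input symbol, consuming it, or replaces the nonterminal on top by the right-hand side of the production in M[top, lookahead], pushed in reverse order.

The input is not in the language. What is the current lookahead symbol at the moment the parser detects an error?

e

     Stack      Input        Action
  1  $ Q        d y d e e $  expand Q -> d R T e
  2  $ e T R d  d y d e e $  match d
  3  $ e T R    y d e e $    expand R -> ε
  4  $ e T      y d e e $    expand T -> y d
  5  $ e d y    y d e e $    match y
  6  $ e d      d e e $      match d
  7  $ e        e e $        match e
  8  $          e $          error: stack empty but input remains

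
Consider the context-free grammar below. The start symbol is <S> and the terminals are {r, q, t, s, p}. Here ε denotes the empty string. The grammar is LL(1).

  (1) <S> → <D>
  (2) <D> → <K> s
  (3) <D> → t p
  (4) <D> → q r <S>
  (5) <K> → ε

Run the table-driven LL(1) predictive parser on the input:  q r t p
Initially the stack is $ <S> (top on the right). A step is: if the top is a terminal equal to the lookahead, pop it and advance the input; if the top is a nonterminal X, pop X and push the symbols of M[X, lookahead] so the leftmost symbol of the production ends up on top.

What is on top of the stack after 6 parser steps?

     Stack      Input      Action
  1  $ <S>      q r t p $  expand <S> → <D>
  2  $ <D>      q r t p $  expand <D> → q r <S>
  3  $ <S> r q  q r t p $  match q
  4  $ <S> r    r t p $    match r
  5  $ <S>      t p $      expand <S> → <D>
  6  $ <D>      t p $      expand <D> → t p
Stack after step 6: $ p t (top = t).

t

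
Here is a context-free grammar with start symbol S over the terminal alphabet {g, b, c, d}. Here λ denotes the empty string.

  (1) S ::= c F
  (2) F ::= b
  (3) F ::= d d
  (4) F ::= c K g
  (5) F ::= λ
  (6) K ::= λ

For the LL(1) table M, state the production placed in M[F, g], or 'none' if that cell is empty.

none

FIRST(S) = {c}
FIRST(F) = {λ, b, c, d}
FIRST(K) = {λ}
FOLLOW(S) includes $ since S is the start symbol.
FOLLOW(S): S appears on no right-hand side. Thus FOLLOW(S) = {$}.
FOLLOW(F): in S::=c F, the suffix after F is empty, so FOLLOW(F) ⊇ FOLLOW(S) = {$}. Thus FOLLOW(F) = {$}.
For F ::= b: FIRST(b) = {b}, so it goes in M[F, t] for t ∈ {b}.
For F ::= d d: FIRST(d d) = {d}, so it goes in M[F, t] for t ∈ {d}.
For F ::= c K g: FIRST(c K g) = {c}, so it goes in M[F, t] for t ∈ {c}.
For F ::= λ: FIRST(λ) = {λ}, so it goes in M[F, t] for t ∈ {}; since λ ∈ FIRST, also for every t ∈ FOLLOW(F) = {$}.
None of these place a production in M[F, g].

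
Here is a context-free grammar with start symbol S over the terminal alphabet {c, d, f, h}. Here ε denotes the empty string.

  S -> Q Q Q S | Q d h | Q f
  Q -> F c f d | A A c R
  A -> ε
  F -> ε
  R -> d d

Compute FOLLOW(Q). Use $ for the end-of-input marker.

FIRST(A) = {ε}
FIRST(F) = {ε}
FIRST(R) = {d}
FIRST(Q) = {c}  (via F c f d, A A c R)
FIRST(S) = {c}  (via Q Q Q S, Q d h, Q f)
FOLLOW(S) includes $ since S is the start symbol.
FOLLOW(S): in S->Q Q Q S, the suffix after S is empty (adds nothing new). Thus FOLLOW(S) = {$}.
FOLLOW(Q): in S->Q Q Q S (occurrence 1), Q is followed by Q Q S with FIRST {c}; in S->Q Q Q S (occurrence 2), Q is followed by Q S with FIRST {c}; in S->Q Q Q S (occurrence 3), Q is followed by S with FIRST {c}; in S->Q d h, Q is followed by d h with FIRST {d}; in S->Q f, Q is followed by f with FIRST {f}. Thus FOLLOW(Q) = {c, d, f}.
FOLLOW(A): in Q->A A c R (occurrence 1), A is followed by A c R with FIRST {c}; in Q->A A c R (occurrence 2), A is followed by c R with FIRST {c}. Thus FOLLOW(A) = {c}.
FOLLOW(F): in Q->F c f d, F is followed by c f d with FIRST {c}. Thus FOLLOW(F) = {c}.
FOLLOW(R): in Q->A A c R, the suffix after R is empty, so FOLLOW(R) ⊇ FOLLOW(Q) = {c, d, f}. Thus FOLLOW(R) = {c, d, f}.

{c, d, f}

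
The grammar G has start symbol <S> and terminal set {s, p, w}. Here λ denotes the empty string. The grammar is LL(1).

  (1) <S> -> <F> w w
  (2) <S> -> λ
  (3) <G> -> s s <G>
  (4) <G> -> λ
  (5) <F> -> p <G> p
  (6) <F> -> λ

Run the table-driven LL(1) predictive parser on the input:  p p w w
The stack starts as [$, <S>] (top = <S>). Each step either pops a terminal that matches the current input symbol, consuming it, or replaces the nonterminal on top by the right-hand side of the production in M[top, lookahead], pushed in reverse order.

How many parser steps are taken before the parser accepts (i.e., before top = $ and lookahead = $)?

7

     Stack          Input      Action
  1  $ <S>          p p w w $  expand <S> -> <F> w w
  2  $ w w <F>      p p w w $  expand <F> -> p <G> p
  3  $ w w p <G> p  p p w w $  match p
  4  $ w w p <G>    p w w $    expand <G> -> λ
  5  $ w w p        p w w $    match p
  6  $ w w          w w $      match w
  7  $ w            w $        match w
Accept reached after 7 steps.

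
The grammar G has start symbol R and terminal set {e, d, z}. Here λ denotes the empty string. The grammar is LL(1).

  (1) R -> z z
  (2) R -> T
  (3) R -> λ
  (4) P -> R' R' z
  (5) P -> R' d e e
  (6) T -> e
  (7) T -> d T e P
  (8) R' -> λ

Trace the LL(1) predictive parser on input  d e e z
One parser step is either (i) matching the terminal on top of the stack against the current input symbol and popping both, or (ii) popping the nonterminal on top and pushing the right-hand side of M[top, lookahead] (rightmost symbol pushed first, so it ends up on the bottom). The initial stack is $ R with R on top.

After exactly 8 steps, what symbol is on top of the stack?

     Stack      Input      Action
  1  $ R        d e e z $  expand R -> T
  2  $ T        d e e z $  expand T -> d T e P
  3  $ P e T d  d e e z $  match d
  4  $ P e T    e e z $    expand T -> e
  5  $ P e e    e e z $    match e
  6  $ P e      e z $      match e
  7  $ P        z $        expand P -> R' R' z
  8  $ z R' R'  z $        expand R' -> λ
Stack after step 8: $ z R' (top = R').

R'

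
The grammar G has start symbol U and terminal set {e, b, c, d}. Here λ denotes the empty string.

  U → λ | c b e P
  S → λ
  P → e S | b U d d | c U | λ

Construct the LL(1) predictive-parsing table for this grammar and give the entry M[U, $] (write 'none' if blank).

U → λ

FIRST(U): from U→λ we get {λ}; from U→c b e P we get {c}. So FIRST(U) = {λ, c}.
FIRST(S): from S→λ we get {λ}. So FIRST(S) = {λ}.
FIRST(P): from P→e S we get {e}; from P→b U d d we get {b}; from P→c U we get {c}; from P→λ we get {λ}. So FIRST(P) = {λ, b, c, e}.
FOLLOW(U) includes $ since U is the start symbol.
FOLLOW(U): in P→b U d d, U is followed by d d with FIRST {d}; in P→c U, the suffix after U is empty, so FOLLOW(U) ⊇ FOLLOW(P) = {$, d}. Thus FOLLOW(U) = {$, d}.
FOLLOW(P): in U→c b e P, the suffix after P is empty, so FOLLOW(P) ⊇ FOLLOW(U) = {$, d}. Thus FOLLOW(P) = {$, d}.
For U → λ: FIRST(λ) = {λ}, so it goes in M[U, t] for t ∈ {}; since λ ∈ FIRST, also for every t ∈ FOLLOW(U) = {$, d}.
For U → c b e P: FIRST(c b e P) = {c}, so it goes in M[U, t] for t ∈ {c}.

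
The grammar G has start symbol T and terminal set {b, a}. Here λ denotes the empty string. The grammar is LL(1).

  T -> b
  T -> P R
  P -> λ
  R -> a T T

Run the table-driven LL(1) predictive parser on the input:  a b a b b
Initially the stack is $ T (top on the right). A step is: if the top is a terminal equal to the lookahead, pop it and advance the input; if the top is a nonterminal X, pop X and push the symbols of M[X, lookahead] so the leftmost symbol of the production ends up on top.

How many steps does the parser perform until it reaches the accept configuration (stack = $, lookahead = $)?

14

      Stack    Input        Action
   1  $ T      a b a b b $  expand T -> P R
   2  $ R P    a b a b b $  expand P -> λ
   3  $ R      a b a b b $  expand R -> a T T
   4  $ T T a  a b a b b $  match a
   5  $ T T    b a b b $    expand T -> b
   6  $ T b    b a b b $    match b
   7  $ T      a b b $      expand T -> P R
   8  $ R P    a b b $      expand P -> λ
   9  $ R      a b b $      expand R -> a T T
  10  $ T T a  a b b $      match a
  11  $ T T    b b $        expand T -> b
  12  $ T b    b b $        match b
  13  $ T      b $          expand T -> b
  14  $ b      b $          match b
Accept reached after 14 steps.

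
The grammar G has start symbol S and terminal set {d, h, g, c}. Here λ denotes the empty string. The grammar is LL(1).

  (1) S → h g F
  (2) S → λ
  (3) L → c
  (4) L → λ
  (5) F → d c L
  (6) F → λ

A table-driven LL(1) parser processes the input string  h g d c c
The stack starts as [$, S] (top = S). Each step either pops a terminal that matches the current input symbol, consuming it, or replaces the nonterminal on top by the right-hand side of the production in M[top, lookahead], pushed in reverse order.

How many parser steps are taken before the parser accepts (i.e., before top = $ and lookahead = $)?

8

step 1: stack=$ S  input=h g d c c $  — expand S → h g F
step 2: stack=$ F g h  input=h g d c c $  — match h
step 3: stack=$ F g  input=g d c c $  — match g
step 4: stack=$ F  input=d c c $  — expand F → d c L
step 5: stack=$ L c d  input=d c c $  — match d
step 6: stack=$ L c  input=c c $  — match c
step 7: stack=$ L  input=c $  — expand L → c
step 8: stack=$ c  input=c $  — match c
Accept reached after 8 steps.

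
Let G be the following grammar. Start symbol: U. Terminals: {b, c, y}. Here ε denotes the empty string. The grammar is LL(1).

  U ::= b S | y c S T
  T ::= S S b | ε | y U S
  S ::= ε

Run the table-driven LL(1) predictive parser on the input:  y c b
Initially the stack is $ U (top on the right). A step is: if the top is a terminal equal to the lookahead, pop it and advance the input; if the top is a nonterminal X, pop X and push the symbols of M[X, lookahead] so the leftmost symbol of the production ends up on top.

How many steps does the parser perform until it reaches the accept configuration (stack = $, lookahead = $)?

8

step 1: stack=$ U  input=y c b $  — expand U ::= y c S T
step 2: stack=$ T S c y  input=y c b $  — match y
step 3: stack=$ T S c  input=c b $  — match c
step 4: stack=$ T S  input=b $  — expand S ::= ε
step 5: stack=$ T  input=b $  — expand T ::= S S b
step 6: stack=$ b S S  input=b $  — expand S ::= ε
step 7: stack=$ b S  input=b $  — expand S ::= ε
step 8: stack=$ b  input=b $  — match b
Accept reached after 8 steps.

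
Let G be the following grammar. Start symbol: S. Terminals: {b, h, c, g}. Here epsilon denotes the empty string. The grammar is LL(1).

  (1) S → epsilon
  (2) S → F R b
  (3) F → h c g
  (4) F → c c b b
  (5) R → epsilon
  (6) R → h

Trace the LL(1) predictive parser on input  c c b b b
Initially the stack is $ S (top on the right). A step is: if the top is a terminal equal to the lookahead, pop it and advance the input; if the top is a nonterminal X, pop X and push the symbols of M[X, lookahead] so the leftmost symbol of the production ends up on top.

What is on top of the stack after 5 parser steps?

b

step 1: stack=$ S  input=c c b b b $  — expand S → F R b
step 2: stack=$ b R F  input=c c b b b $  — expand F → c c b b
step 3: stack=$ b R b b c c  input=c c b b b $  — match c
step 4: stack=$ b R b b c  input=c b b b $  — match c
step 5: stack=$ b R b b  input=b b b $  — match b
Stack after step 5: $ b R b (top = b).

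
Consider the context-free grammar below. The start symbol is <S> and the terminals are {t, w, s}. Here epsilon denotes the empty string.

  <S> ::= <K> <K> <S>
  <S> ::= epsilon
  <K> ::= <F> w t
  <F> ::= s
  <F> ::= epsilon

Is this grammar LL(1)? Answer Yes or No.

Yes

FIRST(<S>) = {epsilon, s, w}
FIRST(<K>) = {s, w}
FIRST(<F>) = {epsilon, s}
FOLLOW(<S>) = {$}
FOLLOW(<K>) = {$, s, w}
FOLLOW(<F>) = {w}
Each cell of M receives at most one production.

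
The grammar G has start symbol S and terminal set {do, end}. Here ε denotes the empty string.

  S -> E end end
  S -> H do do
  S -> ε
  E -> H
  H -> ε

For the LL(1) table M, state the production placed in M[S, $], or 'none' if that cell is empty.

S -> ε

FIRST(H) = {ε}
FIRST(E) = {ε}  (via H)
FIRST(S) = {ε, do, end}  (via E end end, H do do)
FOLLOW(S) includes $ since S is the start symbol.
FOLLOW(S): S appears on no right-hand side. Thus FOLLOW(S) = {$}.
For S -> E end end: FIRST(E end end) = {end}, so it goes in M[S, t] for t ∈ {end}.
For S -> H do do: FIRST(H do do) = {do}, so it goes in M[S, t] for t ∈ {do}.
For S -> ε: FIRST(ε) = {ε}, so it goes in M[S, t] for t ∈ {}; since ε ∈ FIRST, also for every t ∈ FOLLOW(S) = {$}.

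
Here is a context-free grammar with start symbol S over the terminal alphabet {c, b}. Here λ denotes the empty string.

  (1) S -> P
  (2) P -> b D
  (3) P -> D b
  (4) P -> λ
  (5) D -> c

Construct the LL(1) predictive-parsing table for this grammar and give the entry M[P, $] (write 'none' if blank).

FIRST(D) = {c}
FIRST(P) = {λ, b, c}  (via D b)
FIRST(S) = {λ, b, c}  (via P)
FOLLOW(S) includes $ since S is the start symbol.
FOLLOW(S): S appears on no right-hand side. Thus FOLLOW(S) = {$}.
FOLLOW(P): in S->P, the suffix after P is empty, so FOLLOW(P) ⊇ FOLLOW(S) = {$}. Thus FOLLOW(P) = {$}.
For P -> b D: FIRST(b D) = {b}, so it goes in M[P, t] for t ∈ {b}.
For P -> D b: FIRST(D b) = {c}, so it goes in M[P, t] for t ∈ {c}.
For P -> λ: FIRST(λ) = {λ}, so it goes in M[P, t] for t ∈ {}; since λ ∈ FIRST, also for every t ∈ FOLLOW(P) = {$}.

P -> λ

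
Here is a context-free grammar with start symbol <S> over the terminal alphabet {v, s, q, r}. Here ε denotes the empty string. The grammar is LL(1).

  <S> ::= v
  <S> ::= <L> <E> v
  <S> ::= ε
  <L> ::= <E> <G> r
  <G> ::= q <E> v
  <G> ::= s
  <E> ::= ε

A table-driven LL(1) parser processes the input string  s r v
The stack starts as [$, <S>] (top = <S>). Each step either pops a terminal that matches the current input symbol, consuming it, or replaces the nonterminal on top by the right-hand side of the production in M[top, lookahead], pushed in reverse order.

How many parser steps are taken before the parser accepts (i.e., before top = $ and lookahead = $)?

     Stack              Input    Action
  1  $ <S>              s r v $  expand <S> ::= <L> <E> v
  2  $ v <E> <L>        s r v $  expand <L> ::= <E> <G> r
  3  $ v <E> r <G> <E>  s r v $  expand <E> ::= ε
  4  $ v <E> r <G>      s r v $  expand <G> ::= s
  5  $ v <E> r s        s r v $  match s
  6  $ v <E> r          r v $    match r
  7  $ v <E>            v $      expand <E> ::= ε
  8  $ v                v $      match v
Accept reached after 8 steps.

8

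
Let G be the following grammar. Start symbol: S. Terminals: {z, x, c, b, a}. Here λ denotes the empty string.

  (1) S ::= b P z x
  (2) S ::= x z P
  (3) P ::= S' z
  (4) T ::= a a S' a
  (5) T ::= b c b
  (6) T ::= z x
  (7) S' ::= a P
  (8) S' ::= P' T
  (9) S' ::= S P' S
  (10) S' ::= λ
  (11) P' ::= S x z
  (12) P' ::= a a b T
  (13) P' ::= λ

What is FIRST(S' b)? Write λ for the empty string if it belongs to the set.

FIRST(S): from S::=b P z x we get {b}; from S::=x z P we get {x}. So FIRST(S) = {b, x}.
FIRST(T): from T::=a a S' a we get {a}; from T::=b c b we get {b}; from T::=z x we get {z}. So FIRST(T) = {a, b, z}.
FIRST(P'): from P'::=S x z we get {b, x}; from P'::=a a b T we get {a}; from P'::=λ we get {λ}. So FIRST(P') = {λ, a, b, x}.
FIRST(S'): from S'::=a P we get {a}; from S'::=P' T we get {a, b, x, z}; from S'::=S P' S we get {b, x}; from S'::=λ we get {λ}. So FIRST(S') = {λ, a, b, x, z}.
FIRST(P): from P::=S' z we get {a, b, x, z}. So FIRST(P) = {a, b, x, z}.
FIRST(S' b): take FIRST of each symbol in turn, carrying on past any symbol whose FIRST contains λ; result {a, b, x, z}.

{a, b, x, z}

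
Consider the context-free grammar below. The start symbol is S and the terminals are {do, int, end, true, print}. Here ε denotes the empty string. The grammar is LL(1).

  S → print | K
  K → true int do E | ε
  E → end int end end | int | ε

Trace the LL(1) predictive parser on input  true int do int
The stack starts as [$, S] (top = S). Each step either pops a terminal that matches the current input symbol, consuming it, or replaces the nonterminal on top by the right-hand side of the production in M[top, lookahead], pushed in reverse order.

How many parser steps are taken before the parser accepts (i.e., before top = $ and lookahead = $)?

7

     Stack            Input              Action
  1  $ S              true int do int $  expand S → K
  2  $ K              true int do int $  expand K → true int do E
  3  $ E do int true  true int do int $  match true
  4  $ E do int       int do int $       match int
  5  $ E do           do int $           match do
  6  $ E              int $              expand E → int
  7  $ int            int $              match int
Accept reached after 7 steps.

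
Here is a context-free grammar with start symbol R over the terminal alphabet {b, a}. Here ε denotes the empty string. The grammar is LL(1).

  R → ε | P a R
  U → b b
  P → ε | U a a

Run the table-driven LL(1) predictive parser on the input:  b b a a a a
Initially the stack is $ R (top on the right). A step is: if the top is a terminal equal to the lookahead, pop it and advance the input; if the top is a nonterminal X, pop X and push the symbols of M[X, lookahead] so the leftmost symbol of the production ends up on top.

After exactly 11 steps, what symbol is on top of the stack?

step 1: stack=$ R  input=b b a a a a $  — expand R → P a R
step 2: stack=$ R a P  input=b b a a a a $  — expand P → U a a
step 3: stack=$ R a a a U  input=b b a a a a $  — expand U → b b
step 4: stack=$ R a a a b b  input=b b a a a a $  — match b
step 5: stack=$ R a a a b  input=b a a a a $  — match b
step 6: stack=$ R a a a  input=a a a a $  — match a
step 7: stack=$ R a a  input=a a a $  — match a
step 8: stack=$ R a  input=a a $  — match a
step 9: stack=$ R  input=a $  — expand R → P a R
step 10: stack=$ R a P  input=a $  — expand P → ε
step 11: stack=$ R a  input=a $  — match a
Stack after step 11: $ R (top = R).

R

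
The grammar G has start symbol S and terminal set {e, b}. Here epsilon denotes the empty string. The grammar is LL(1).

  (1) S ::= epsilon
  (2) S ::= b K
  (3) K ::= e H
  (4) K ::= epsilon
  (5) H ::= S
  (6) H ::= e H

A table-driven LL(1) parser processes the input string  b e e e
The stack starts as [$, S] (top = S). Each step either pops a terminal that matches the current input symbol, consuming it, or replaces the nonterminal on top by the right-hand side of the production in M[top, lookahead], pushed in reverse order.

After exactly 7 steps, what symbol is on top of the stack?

e

step 1: stack=$ S  input=b e e e $  — expand S ::= b K
step 2: stack=$ K b  input=b e e e $  — match b
step 3: stack=$ K  input=e e e $  — expand K ::= e H
step 4: stack=$ H e  input=e e e $  — match e
step 5: stack=$ H  input=e e $  — expand H ::= e H
step 6: stack=$ H e  input=e e $  — match e
step 7: stack=$ H  input=e $  — expand H ::= e H
Stack after step 7: $ H e (top = e).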